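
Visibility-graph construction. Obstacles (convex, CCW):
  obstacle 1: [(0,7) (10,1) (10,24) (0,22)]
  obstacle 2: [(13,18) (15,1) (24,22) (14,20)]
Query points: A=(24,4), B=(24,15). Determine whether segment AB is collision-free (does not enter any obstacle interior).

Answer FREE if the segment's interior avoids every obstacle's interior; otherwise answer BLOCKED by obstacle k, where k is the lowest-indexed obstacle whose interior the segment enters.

FREE

Obstacle 1 [(0,7) (10,1) (10,24) (0,22)]:
  edge (0,7)–(10,1): clear
  edge (10,1)–(10,24): clear
  edge (10,24)–(0,22): clear
  edge (0,22)–(0,7): clear
  midpoint (24,19/2) outside
  → clear
Obstacle 2 [(13,18) (15,1) (24,22) (14,20)]:
  edge (13,18)–(15,1): clear
  edge (15,1)–(24,22): clear
  edge (24,22)–(14,20): clear
  edge (14,20)–(13,18): clear
  midpoint (24,19/2) outside
  → clear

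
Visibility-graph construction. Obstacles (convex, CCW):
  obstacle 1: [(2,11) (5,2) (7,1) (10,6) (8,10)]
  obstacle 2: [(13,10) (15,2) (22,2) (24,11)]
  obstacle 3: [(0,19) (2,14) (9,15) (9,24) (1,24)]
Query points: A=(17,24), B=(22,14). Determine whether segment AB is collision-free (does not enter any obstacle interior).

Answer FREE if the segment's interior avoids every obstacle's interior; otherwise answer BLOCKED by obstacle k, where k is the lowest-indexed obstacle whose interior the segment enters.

FREE

Obstacle 1 [(2,11) (5,2) (7,1) (10,6) (8,10)]:
  edge (2,11)–(5,2): clear
  edge (5,2)–(7,1): clear
  edge (7,1)–(10,6): clear
  edge (10,6)–(8,10): clear
  edge (8,10)–(2,11): clear
  midpoint (39/2,19) outside
  → clear
Obstacle 2 [(13,10) (15,2) (22,2) (24,11)]:
  edge (13,10)–(15,2): clear
  edge (15,2)–(22,2): clear
  edge (22,2)–(24,11): clear
  edge (24,11)–(13,10): clear
  midpoint (39/2,19) outside
  → clear
Obstacle 3 [(0,19) (2,14) (9,15) (9,24) (1,24)]:
  edge (0,19)–(2,14): clear
  edge (2,14)–(9,15): clear
  edge (9,15)–(9,24): clear
  edge (9,24)–(1,24): clear
  edge (1,24)–(0,19): clear
  midpoint (39/2,19) outside
  → clear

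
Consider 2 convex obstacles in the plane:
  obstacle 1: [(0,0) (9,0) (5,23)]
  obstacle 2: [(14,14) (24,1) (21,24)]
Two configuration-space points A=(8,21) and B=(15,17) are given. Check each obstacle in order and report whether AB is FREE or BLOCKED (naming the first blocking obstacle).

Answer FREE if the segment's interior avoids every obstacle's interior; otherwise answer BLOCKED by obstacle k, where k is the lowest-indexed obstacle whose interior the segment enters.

Obstacle 1 [(0,0) (9,0) (5,23)]:
  edge (0,0)–(9,0): clear
  edge (9,0)–(5,23): clear
  edge (5,23)–(0,0): clear
  midpoint (23/2,19) outside
  → clear
Obstacle 2 [(14,14) (24,1) (21,24)]:
  edge (14,14)–(24,1): clear
  edge (24,1)–(21,24): clear
  edge (21,24)–(14,14): clear
  midpoint (23/2,19) outside
  → clear

FREE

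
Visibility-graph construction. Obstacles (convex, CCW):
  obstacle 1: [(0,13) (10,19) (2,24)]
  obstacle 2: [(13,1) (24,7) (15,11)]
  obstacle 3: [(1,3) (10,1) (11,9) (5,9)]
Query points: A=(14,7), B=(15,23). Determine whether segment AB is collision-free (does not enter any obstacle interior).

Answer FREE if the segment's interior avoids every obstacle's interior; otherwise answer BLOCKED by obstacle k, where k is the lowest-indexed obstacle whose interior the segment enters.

Obstacle 1 [(0,13) (10,19) (2,24)]:
  edge (0,13)–(10,19): clear
  edge (10,19)–(2,24): clear
  edge (2,24)–(0,13): clear
  midpoint (29/2,15) outside
  → clear
Obstacle 2 [(13,1) (24,7) (15,11)]:
  edge (13,1)–(24,7): clear
  edge (24,7)–(15,11): clear
  edge (15,11)–(13,1): clear
  midpoint (29/2,15) outside
  → clear
Obstacle 3 [(1,3) (10,1) (11,9) (5,9)]:
  edge (1,3)–(10,1): clear
  edge (10,1)–(11,9): clear
  edge (11,9)–(5,9): clear
  edge (5,9)–(1,3): clear
  midpoint (29/2,15) outside
  → clear

FREE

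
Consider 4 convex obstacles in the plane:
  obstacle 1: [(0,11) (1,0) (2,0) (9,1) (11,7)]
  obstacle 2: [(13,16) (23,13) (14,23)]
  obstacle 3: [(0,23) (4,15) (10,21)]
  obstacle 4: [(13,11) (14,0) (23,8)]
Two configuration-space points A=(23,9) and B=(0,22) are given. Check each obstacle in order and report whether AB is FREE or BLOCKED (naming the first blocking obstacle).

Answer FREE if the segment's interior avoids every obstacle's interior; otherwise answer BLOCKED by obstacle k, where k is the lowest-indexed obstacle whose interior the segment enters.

BLOCKED by obstacle 3

Obstacle 1 [(0,11) (1,0) (2,0) (9,1) (11,7)]:
  edge (0,11)–(1,0): clear
  edge (1,0)–(2,0): clear
  edge (2,0)–(9,1): clear
  edge (9,1)–(11,7): clear
  edge (11,7)–(0,11): clear
  midpoint (23/2,31/2) outside
  → clear
Obstacle 2 [(13,16) (23,13) (14,23)]:
  edge (13,16)–(23,13): clear
  edge (23,13)–(14,23): clear
  edge (14,23)–(13,16): clear
  midpoint (23/2,31/2) outside
  → clear
Obstacle 3 [(0,23) (4,15) (10,21)]:
  edge (0,23)–(4,15): crosses AB
  edge (4,15)–(10,21): crosses AB
  edge (10,21)–(0,23): clear
  → BLOCKED
Obstacle 4 [(13,11) (14,0) (23,8)]:
  edge (13,11)–(14,0): clear
  edge (14,0)–(23,8): clear
  edge (23,8)–(13,11): clear
  midpoint (23/2,31/2) outside
  → clear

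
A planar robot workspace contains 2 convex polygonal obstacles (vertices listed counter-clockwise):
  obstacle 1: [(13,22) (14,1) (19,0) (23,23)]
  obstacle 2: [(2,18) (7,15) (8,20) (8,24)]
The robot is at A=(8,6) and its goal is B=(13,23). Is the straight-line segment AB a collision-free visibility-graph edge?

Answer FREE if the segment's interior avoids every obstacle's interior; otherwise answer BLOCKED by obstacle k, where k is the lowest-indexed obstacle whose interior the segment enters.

Obstacle 1 [(13,22) (14,1) (19,0) (23,23)]:
  edge (13,22)–(14,1): clear
  edge (14,1)–(19,0): clear
  edge (19,0)–(23,23): clear
  edge (23,23)–(13,22): clear
  midpoint (21/2,29/2) outside
  → clear
Obstacle 2 [(2,18) (7,15) (8,20) (8,24)]:
  edge (2,18)–(7,15): clear
  edge (7,15)–(8,20): clear
  edge (8,20)–(8,24): clear
  edge (8,24)–(2,18): clear
  midpoint (21/2,29/2) outside
  → clear

FREE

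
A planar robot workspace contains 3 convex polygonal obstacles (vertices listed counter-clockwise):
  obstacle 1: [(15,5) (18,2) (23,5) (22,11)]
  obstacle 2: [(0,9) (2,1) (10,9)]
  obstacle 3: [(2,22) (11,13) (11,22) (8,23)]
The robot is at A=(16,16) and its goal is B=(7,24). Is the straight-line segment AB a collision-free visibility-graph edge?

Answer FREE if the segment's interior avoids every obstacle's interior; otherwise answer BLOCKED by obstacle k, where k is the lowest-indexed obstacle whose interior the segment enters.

BLOCKED by obstacle 3

Obstacle 1 [(15,5) (18,2) (23,5) (22,11)]:
  edge (15,5)–(18,2): clear
  edge (18,2)–(23,5): clear
  edge (23,5)–(22,11): clear
  edge (22,11)–(15,5): clear
  midpoint (23/2,20) outside
  → clear
Obstacle 2 [(0,9) (2,1) (10,9)]:
  edge (0,9)–(2,1): clear
  edge (2,1)–(10,9): clear
  edge (10,9)–(0,9): clear
  midpoint (23/2,20) outside
  → clear
Obstacle 3 [(2,22) (11,13) (11,22) (8,23)]:
  edge (2,22)–(11,13): clear
  edge (11,13)–(11,22): crosses AB
  edge (11,22)–(8,23): crosses AB
  edge (8,23)–(2,22): clear
  → BLOCKED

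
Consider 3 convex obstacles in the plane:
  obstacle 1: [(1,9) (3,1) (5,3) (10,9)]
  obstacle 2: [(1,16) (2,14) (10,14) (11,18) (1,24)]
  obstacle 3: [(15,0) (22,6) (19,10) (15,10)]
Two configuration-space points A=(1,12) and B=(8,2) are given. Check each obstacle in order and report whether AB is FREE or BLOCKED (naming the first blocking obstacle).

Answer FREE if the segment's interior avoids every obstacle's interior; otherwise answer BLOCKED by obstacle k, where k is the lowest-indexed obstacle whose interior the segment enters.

Obstacle 1 [(1,9) (3,1) (5,3) (10,9)]:
  edge (1,9)–(3,1): clear
  edge (3,1)–(5,3): clear
  edge (5,3)–(10,9): crosses AB
  edge (10,9)–(1,9): crosses AB
  → BLOCKED
Obstacle 2 [(1,16) (2,14) (10,14) (11,18) (1,24)]:
  edge (1,16)–(2,14): clear
  edge (2,14)–(10,14): clear
  edge (10,14)–(11,18): clear
  edge (11,18)–(1,24): clear
  edge (1,24)–(1,16): clear
  midpoint (9/2,7) outside
  → clear
Obstacle 3 [(15,0) (22,6) (19,10) (15,10)]:
  edge (15,0)–(22,6): clear
  edge (22,6)–(19,10): clear
  edge (19,10)–(15,10): clear
  edge (15,10)–(15,0): clear
  midpoint (9/2,7) outside
  → clear

BLOCKED by obstacle 1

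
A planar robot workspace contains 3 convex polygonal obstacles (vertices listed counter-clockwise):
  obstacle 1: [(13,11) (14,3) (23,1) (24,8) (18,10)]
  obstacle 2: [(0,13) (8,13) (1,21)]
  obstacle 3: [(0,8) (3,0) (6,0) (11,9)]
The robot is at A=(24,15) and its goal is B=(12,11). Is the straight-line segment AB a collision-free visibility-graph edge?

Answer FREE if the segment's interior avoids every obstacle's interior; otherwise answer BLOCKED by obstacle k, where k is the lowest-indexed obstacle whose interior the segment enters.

FREE

Obstacle 1 [(13,11) (14,3) (23,1) (24,8) (18,10)]:
  edge (13,11)–(14,3): clear
  edge (14,3)–(23,1): clear
  edge (23,1)–(24,8): clear
  edge (24,8)–(18,10): clear
  edge (18,10)–(13,11): clear
  midpoint (18,13) outside
  → clear
Obstacle 2 [(0,13) (8,13) (1,21)]:
  edge (0,13)–(8,13): clear
  edge (8,13)–(1,21): clear
  edge (1,21)–(0,13): clear
  midpoint (18,13) outside
  → clear
Obstacle 3 [(0,8) (3,0) (6,0) (11,9)]:
  edge (0,8)–(3,0): clear
  edge (3,0)–(6,0): clear
  edge (6,0)–(11,9): clear
  edge (11,9)–(0,8): clear
  midpoint (18,13) outside
  → clear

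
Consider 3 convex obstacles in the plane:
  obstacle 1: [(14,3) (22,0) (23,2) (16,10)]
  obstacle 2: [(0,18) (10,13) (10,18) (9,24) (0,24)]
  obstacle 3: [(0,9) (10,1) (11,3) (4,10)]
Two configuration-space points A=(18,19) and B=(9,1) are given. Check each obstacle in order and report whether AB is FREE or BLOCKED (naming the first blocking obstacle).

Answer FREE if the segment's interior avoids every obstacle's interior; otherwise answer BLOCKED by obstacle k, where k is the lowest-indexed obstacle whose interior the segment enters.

Obstacle 1 [(14,3) (22,0) (23,2) (16,10)]:
  edge (14,3)–(22,0): clear
  edge (22,0)–(23,2): clear
  edge (23,2)–(16,10): clear
  edge (16,10)–(14,3): clear
  midpoint (27/2,10) outside
  → clear
Obstacle 2 [(0,18) (10,13) (10,18) (9,24) (0,24)]:
  edge (0,18)–(10,13): clear
  edge (10,13)–(10,18): clear
  edge (10,18)–(9,24): clear
  edge (9,24)–(0,24): clear
  edge (0,24)–(0,18): clear
  midpoint (27/2,10) outside
  → clear
Obstacle 3 [(0,9) (10,1) (11,3) (4,10)]:
  edge (0,9)–(10,1): crosses AB
  edge (10,1)–(11,3): clear
  edge (11,3)–(4,10): crosses AB
  edge (4,10)–(0,9): clear
  → BLOCKED

BLOCKED by obstacle 3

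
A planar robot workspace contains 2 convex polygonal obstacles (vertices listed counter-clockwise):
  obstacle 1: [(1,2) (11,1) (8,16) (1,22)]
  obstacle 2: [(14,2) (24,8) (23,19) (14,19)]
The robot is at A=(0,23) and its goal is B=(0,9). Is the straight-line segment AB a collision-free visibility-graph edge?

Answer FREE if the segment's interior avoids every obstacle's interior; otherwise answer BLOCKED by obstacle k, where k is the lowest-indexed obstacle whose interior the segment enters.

FREE

Obstacle 1 [(1,2) (11,1) (8,16) (1,22)]:
  edge (1,2)–(11,1): clear
  edge (11,1)–(8,16): clear
  edge (8,16)–(1,22): clear
  edge (1,22)–(1,2): clear
  midpoint (0,16) outside
  → clear
Obstacle 2 [(14,2) (24,8) (23,19) (14,19)]:
  edge (14,2)–(24,8): clear
  edge (24,8)–(23,19): clear
  edge (23,19)–(14,19): clear
  edge (14,19)–(14,2): clear
  midpoint (0,16) outside
  → clear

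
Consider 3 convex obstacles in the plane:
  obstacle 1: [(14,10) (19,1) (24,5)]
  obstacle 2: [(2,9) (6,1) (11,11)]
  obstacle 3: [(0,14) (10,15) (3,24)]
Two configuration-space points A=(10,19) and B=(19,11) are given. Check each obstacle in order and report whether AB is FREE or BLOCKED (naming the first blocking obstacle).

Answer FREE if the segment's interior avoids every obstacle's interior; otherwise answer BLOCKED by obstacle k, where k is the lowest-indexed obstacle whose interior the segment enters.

Obstacle 1 [(14,10) (19,1) (24,5)]:
  edge (14,10)–(19,1): clear
  edge (19,1)–(24,5): clear
  edge (24,5)–(14,10): clear
  midpoint (29/2,15) outside
  → clear
Obstacle 2 [(2,9) (6,1) (11,11)]:
  edge (2,9)–(6,1): clear
  edge (6,1)–(11,11): clear
  edge (11,11)–(2,9): clear
  midpoint (29/2,15) outside
  → clear
Obstacle 3 [(0,14) (10,15) (3,24)]:
  edge (0,14)–(10,15): clear
  edge (10,15)–(3,24): clear
  edge (3,24)–(0,14): clear
  midpoint (29/2,15) outside
  → clear

FREE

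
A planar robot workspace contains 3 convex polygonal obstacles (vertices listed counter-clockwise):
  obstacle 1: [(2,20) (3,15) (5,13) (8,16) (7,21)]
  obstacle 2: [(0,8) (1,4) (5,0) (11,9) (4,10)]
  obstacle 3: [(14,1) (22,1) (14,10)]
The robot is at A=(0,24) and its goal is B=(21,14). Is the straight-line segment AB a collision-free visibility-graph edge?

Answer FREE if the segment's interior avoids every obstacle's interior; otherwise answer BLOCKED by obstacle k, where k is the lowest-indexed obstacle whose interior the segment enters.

BLOCKED by obstacle 1

Obstacle 1 [(2,20) (3,15) (5,13) (8,16) (7,21)]:
  edge (2,20)–(3,15): clear
  edge (3,15)–(5,13): clear
  edge (5,13)–(8,16): clear
  edge (8,16)–(7,21): crosses AB
  edge (7,21)–(2,20): crosses AB
  → BLOCKED
Obstacle 2 [(0,8) (1,4) (5,0) (11,9) (4,10)]:
  edge (0,8)–(1,4): clear
  edge (1,4)–(5,0): clear
  edge (5,0)–(11,9): clear
  edge (11,9)–(4,10): clear
  edge (4,10)–(0,8): clear
  midpoint (21/2,19) outside
  → clear
Obstacle 3 [(14,1) (22,1) (14,10)]:
  edge (14,1)–(22,1): clear
  edge (22,1)–(14,10): clear
  edge (14,10)–(14,1): clear
  midpoint (21/2,19) outside
  → clear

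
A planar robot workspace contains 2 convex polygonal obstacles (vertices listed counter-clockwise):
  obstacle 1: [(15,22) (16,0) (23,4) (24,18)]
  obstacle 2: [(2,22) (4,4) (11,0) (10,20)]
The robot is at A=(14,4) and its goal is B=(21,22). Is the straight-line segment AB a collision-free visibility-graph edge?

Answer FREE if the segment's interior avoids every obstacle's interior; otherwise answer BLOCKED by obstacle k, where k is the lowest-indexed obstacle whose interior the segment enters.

Obstacle 1 [(15,22) (16,0) (23,4) (24,18)]:
  edge (15,22)–(16,0): crosses AB
  edge (16,0)–(23,4): clear
  edge (23,4)–(24,18): clear
  edge (24,18)–(15,22): crosses AB
  → BLOCKED
Obstacle 2 [(2,22) (4,4) (11,0) (10,20)]:
  edge (2,22)–(4,4): clear
  edge (4,4)–(11,0): clear
  edge (11,0)–(10,20): clear
  edge (10,20)–(2,22): clear
  midpoint (35/2,13) outside
  → clear

BLOCKED by obstacle 1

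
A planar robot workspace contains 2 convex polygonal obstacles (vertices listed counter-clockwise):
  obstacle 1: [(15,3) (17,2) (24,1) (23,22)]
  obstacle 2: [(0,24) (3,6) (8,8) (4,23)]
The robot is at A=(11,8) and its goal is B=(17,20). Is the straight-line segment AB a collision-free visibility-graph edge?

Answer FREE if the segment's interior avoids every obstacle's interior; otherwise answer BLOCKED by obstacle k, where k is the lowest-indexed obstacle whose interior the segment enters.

FREE

Obstacle 1 [(15,3) (17,2) (24,1) (23,22)]:
  edge (15,3)–(17,2): clear
  edge (17,2)–(24,1): clear
  edge (24,1)–(23,22): clear
  edge (23,22)–(15,3): clear
  midpoint (14,14) outside
  → clear
Obstacle 2 [(0,24) (3,6) (8,8) (4,23)]:
  edge (0,24)–(3,6): clear
  edge (3,6)–(8,8): clear
  edge (8,8)–(4,23): clear
  edge (4,23)–(0,24): clear
  midpoint (14,14) outside
  → clear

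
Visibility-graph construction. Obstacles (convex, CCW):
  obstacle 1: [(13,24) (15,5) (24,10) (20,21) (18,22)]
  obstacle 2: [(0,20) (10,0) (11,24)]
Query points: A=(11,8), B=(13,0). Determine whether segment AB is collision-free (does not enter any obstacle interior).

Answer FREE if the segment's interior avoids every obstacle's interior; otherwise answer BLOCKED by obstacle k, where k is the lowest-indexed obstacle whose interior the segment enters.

Obstacle 1 [(13,24) (15,5) (24,10) (20,21) (18,22)]:
  edge (13,24)–(15,5): clear
  edge (15,5)–(24,10): clear
  edge (24,10)–(20,21): clear
  edge (20,21)–(18,22): clear
  edge (18,22)–(13,24): clear
  midpoint (12,4) outside
  → clear
Obstacle 2 [(0,20) (10,0) (11,24)]:
  edge (0,20)–(10,0): clear
  edge (10,0)–(11,24): clear
  edge (11,24)–(0,20): clear
  midpoint (12,4) outside
  → clear

FREE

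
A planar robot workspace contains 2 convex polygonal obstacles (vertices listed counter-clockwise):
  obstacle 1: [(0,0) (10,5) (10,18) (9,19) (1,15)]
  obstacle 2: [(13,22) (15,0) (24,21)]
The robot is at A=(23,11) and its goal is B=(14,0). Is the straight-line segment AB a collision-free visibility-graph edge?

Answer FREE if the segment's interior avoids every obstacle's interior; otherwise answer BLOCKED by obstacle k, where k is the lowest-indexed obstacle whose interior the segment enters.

Obstacle 1 [(0,0) (10,5) (10,18) (9,19) (1,15)]:
  edge (0,0)–(10,5): clear
  edge (10,5)–(10,18): clear
  edge (10,18)–(9,19): clear
  edge (9,19)–(1,15): clear
  edge (1,15)–(0,0): clear
  midpoint (37/2,11/2) outside
  → clear
Obstacle 2 [(13,22) (15,0) (24,21)]:
  edge (13,22)–(15,0): crosses AB
  edge (15,0)–(24,21): crosses AB
  edge (24,21)–(13,22): clear
  → BLOCKED

BLOCKED by obstacle 2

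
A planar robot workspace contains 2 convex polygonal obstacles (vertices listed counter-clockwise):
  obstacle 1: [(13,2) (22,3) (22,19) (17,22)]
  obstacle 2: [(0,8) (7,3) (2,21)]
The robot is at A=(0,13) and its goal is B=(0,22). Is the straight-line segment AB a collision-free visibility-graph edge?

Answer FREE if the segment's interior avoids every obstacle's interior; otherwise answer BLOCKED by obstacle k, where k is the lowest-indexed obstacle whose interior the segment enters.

Obstacle 1 [(13,2) (22,3) (22,19) (17,22)]:
  edge (13,2)–(22,3): clear
  edge (22,3)–(22,19): clear
  edge (22,19)–(17,22): clear
  edge (17,22)–(13,2): clear
  midpoint (0,35/2) outside
  → clear
Obstacle 2 [(0,8) (7,3) (2,21)]:
  edge (0,8)–(7,3): clear
  edge (7,3)–(2,21): clear
  edge (2,21)–(0,8): clear
  midpoint (0,35/2) outside
  → clear

FREE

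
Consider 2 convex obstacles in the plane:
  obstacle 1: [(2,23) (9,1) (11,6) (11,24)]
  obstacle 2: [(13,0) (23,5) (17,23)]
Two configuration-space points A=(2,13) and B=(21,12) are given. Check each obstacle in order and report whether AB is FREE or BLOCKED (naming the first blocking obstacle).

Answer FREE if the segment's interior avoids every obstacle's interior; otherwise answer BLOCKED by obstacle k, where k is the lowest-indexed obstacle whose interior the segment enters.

BLOCKED by obstacle 1

Obstacle 1 [(2,23) (9,1) (11,6) (11,24)]:
  edge (2,23)–(9,1): crosses AB
  edge (9,1)–(11,6): clear
  edge (11,6)–(11,24): crosses AB
  edge (11,24)–(2,23): clear
  → BLOCKED
Obstacle 2 [(13,0) (23,5) (17,23)]:
  edge (13,0)–(23,5): clear
  edge (23,5)–(17,23): crosses AB
  edge (17,23)–(13,0): crosses AB
  → BLOCKED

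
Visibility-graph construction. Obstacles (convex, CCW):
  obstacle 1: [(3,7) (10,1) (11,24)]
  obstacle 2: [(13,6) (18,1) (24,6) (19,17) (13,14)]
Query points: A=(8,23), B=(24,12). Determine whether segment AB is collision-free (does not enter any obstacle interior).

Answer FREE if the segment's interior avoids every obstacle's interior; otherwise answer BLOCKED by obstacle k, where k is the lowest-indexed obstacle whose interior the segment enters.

Obstacle 1 [(3,7) (10,1) (11,24)]:
  edge (3,7)–(10,1): clear
  edge (10,1)–(11,24): crosses AB
  edge (11,24)–(3,7): crosses AB
  → BLOCKED
Obstacle 2 [(13,6) (18,1) (24,6) (19,17) (13,14)]:
  edge (13,6)–(18,1): clear
  edge (18,1)–(24,6): clear
  edge (24,6)–(19,17): crosses AB
  edge (19,17)–(13,14): crosses AB
  edge (13,14)–(13,6): clear
  → BLOCKED

BLOCKED by obstacle 1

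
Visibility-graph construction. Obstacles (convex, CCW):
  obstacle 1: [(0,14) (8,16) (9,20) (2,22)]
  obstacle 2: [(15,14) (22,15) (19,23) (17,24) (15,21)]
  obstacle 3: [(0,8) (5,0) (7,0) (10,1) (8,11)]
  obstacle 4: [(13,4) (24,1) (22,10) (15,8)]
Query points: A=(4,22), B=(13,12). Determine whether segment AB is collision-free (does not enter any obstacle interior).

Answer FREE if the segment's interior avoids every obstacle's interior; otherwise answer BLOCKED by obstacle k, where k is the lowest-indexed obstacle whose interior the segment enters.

Obstacle 1 [(0,14) (8,16) (9,20) (2,22)]:
  edge (0,14)–(8,16): clear
  edge (8,16)–(9,20): crosses AB
  edge (9,20)–(2,22): crosses AB
  edge (2,22)–(0,14): clear
  → BLOCKED
Obstacle 2 [(15,14) (22,15) (19,23) (17,24) (15,21)]:
  edge (15,14)–(22,15): clear
  edge (22,15)–(19,23): clear
  edge (19,23)–(17,24): clear
  edge (17,24)–(15,21): clear
  edge (15,21)–(15,14): clear
  midpoint (17/2,17) outside
  → clear
Obstacle 3 [(0,8) (5,0) (7,0) (10,1) (8,11)]:
  edge (0,8)–(5,0): clear
  edge (5,0)–(7,0): clear
  edge (7,0)–(10,1): clear
  edge (10,1)–(8,11): clear
  edge (8,11)–(0,8): clear
  midpoint (17/2,17) outside
  → clear
Obstacle 4 [(13,4) (24,1) (22,10) (15,8)]:
  edge (13,4)–(24,1): clear
  edge (24,1)–(22,10): clear
  edge (22,10)–(15,8): clear
  edge (15,8)–(13,4): clear
  midpoint (17/2,17) outside
  → clear

BLOCKED by obstacle 1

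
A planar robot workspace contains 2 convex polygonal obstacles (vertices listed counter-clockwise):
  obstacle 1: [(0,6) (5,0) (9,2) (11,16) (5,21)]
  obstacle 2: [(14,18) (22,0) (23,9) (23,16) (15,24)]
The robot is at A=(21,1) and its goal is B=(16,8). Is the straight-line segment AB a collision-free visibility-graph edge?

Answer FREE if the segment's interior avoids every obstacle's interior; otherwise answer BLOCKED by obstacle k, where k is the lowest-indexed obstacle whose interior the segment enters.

FREE

Obstacle 1 [(0,6) (5,0) (9,2) (11,16) (5,21)]:
  edge (0,6)–(5,0): clear
  edge (5,0)–(9,2): clear
  edge (9,2)–(11,16): clear
  edge (11,16)–(5,21): clear
  edge (5,21)–(0,6): clear
  midpoint (37/2,9/2) outside
  → clear
Obstacle 2 [(14,18) (22,0) (23,9) (23,16) (15,24)]:
  edge (14,18)–(22,0): clear
  edge (22,0)–(23,9): clear
  edge (23,9)–(23,16): clear
  edge (23,16)–(15,24): clear
  edge (15,24)–(14,18): clear
  midpoint (37/2,9/2) outside
  → clear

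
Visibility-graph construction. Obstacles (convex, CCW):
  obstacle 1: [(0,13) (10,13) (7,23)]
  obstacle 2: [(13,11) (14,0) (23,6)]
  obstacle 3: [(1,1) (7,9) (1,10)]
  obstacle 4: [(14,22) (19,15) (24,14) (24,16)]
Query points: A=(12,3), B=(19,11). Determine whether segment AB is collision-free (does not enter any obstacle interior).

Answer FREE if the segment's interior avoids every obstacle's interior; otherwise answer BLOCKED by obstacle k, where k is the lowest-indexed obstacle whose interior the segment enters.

Obstacle 1 [(0,13) (10,13) (7,23)]:
  edge (0,13)–(10,13): clear
  edge (10,13)–(7,23): clear
  edge (7,23)–(0,13): clear
  midpoint (31/2,7) outside
  → clear
Obstacle 2 [(13,11) (14,0) (23,6)]:
  edge (13,11)–(14,0): crosses AB
  edge (14,0)–(23,6): clear
  edge (23,6)–(13,11): crosses AB
  → BLOCKED
Obstacle 3 [(1,1) (7,9) (1,10)]:
  edge (1,1)–(7,9): clear
  edge (7,9)–(1,10): clear
  edge (1,10)–(1,1): clear
  midpoint (31/2,7) outside
  → clear
Obstacle 4 [(14,22) (19,15) (24,14) (24,16)]:
  edge (14,22)–(19,15): clear
  edge (19,15)–(24,14): clear
  edge (24,14)–(24,16): clear
  edge (24,16)–(14,22): clear
  midpoint (31/2,7) outside
  → clear

BLOCKED by obstacle 2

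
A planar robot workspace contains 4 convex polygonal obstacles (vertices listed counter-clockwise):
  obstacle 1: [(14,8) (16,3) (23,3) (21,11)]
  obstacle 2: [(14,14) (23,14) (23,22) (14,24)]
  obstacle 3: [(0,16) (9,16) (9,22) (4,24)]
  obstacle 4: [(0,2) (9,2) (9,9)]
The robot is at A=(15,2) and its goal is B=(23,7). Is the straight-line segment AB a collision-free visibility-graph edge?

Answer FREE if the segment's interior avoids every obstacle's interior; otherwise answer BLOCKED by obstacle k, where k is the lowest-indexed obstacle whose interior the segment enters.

Obstacle 1 [(14,8) (16,3) (23,3) (21,11)]:
  edge (14,8)–(16,3): clear
  edge (16,3)–(23,3): crosses AB
  edge (23,3)–(21,11): crosses AB
  edge (21,11)–(14,8): clear
  → BLOCKED
Obstacle 2 [(14,14) (23,14) (23,22) (14,24)]:
  edge (14,14)–(23,14): clear
  edge (23,14)–(23,22): clear
  edge (23,22)–(14,24): clear
  edge (14,24)–(14,14): clear
  midpoint (19,9/2) outside
  → clear
Obstacle 3 [(0,16) (9,16) (9,22) (4,24)]:
  edge (0,16)–(9,16): clear
  edge (9,16)–(9,22): clear
  edge (9,22)–(4,24): clear
  edge (4,24)–(0,16): clear
  midpoint (19,9/2) outside
  → clear
Obstacle 4 [(0,2) (9,2) (9,9)]:
  edge (0,2)–(9,2): clear
  edge (9,2)–(9,9): clear
  edge (9,9)–(0,2): clear
  midpoint (19,9/2) outside
  → clear

BLOCKED by obstacle 1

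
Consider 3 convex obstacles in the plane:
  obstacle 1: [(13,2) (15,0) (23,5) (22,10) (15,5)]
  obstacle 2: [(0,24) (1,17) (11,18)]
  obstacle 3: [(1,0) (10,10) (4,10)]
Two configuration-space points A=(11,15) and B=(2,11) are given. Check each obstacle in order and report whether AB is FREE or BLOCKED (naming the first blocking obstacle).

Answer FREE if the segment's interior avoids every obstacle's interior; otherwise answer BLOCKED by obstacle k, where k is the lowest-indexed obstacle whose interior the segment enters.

FREE

Obstacle 1 [(13,2) (15,0) (23,5) (22,10) (15,5)]:
  edge (13,2)–(15,0): clear
  edge (15,0)–(23,5): clear
  edge (23,5)–(22,10): clear
  edge (22,10)–(15,5): clear
  edge (15,5)–(13,2): clear
  midpoint (13/2,13) outside
  → clear
Obstacle 2 [(0,24) (1,17) (11,18)]:
  edge (0,24)–(1,17): clear
  edge (1,17)–(11,18): clear
  edge (11,18)–(0,24): clear
  midpoint (13/2,13) outside
  → clear
Obstacle 3 [(1,0) (10,10) (4,10)]:
  edge (1,0)–(10,10): clear
  edge (10,10)–(4,10): clear
  edge (4,10)–(1,0): clear
  midpoint (13/2,13) outside
  → clear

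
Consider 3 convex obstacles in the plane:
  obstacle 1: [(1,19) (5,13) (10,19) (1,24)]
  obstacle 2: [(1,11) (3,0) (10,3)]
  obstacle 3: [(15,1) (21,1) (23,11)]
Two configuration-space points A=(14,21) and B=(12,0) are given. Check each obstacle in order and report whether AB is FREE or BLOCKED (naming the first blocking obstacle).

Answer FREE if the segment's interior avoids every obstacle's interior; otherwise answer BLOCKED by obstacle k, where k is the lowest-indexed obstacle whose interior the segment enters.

Obstacle 1 [(1,19) (5,13) (10,19) (1,24)]:
  edge (1,19)–(5,13): clear
  edge (5,13)–(10,19): clear
  edge (10,19)–(1,24): clear
  edge (1,24)–(1,19): clear
  midpoint (13,21/2) outside
  → clear
Obstacle 2 [(1,11) (3,0) (10,3)]:
  edge (1,11)–(3,0): clear
  edge (3,0)–(10,3): clear
  edge (10,3)–(1,11): clear
  midpoint (13,21/2) outside
  → clear
Obstacle 3 [(15,1) (21,1) (23,11)]:
  edge (15,1)–(21,1): clear
  edge (21,1)–(23,11): clear
  edge (23,11)–(15,1): clear
  midpoint (13,21/2) outside
  → clear

FREE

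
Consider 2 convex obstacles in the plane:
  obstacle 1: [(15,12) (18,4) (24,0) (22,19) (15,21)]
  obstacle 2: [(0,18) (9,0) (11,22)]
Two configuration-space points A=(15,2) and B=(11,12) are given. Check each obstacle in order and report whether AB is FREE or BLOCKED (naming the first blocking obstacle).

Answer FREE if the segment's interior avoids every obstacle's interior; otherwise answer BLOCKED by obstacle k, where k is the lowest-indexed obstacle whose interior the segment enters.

Obstacle 1 [(15,12) (18,4) (24,0) (22,19) (15,21)]:
  edge (15,12)–(18,4): clear
  edge (18,4)–(24,0): clear
  edge (24,0)–(22,19): clear
  edge (22,19)–(15,21): clear
  edge (15,21)–(15,12): clear
  midpoint (13,7) outside
  → clear
Obstacle 2 [(0,18) (9,0) (11,22)]:
  edge (0,18)–(9,0): clear
  edge (9,0)–(11,22): clear
  edge (11,22)–(0,18): clear
  midpoint (13,7) outside
  → clear

FREE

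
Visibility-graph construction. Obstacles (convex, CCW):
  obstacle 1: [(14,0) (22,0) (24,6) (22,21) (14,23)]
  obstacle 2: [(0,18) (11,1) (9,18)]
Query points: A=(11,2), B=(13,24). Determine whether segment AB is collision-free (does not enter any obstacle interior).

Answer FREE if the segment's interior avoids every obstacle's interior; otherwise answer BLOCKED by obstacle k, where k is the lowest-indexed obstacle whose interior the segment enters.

FREE

Obstacle 1 [(14,0) (22,0) (24,6) (22,21) (14,23)]:
  edge (14,0)–(22,0): clear
  edge (22,0)–(24,6): clear
  edge (24,6)–(22,21): clear
  edge (22,21)–(14,23): clear
  edge (14,23)–(14,0): clear
  midpoint (12,13) outside
  → clear
Obstacle 2 [(0,18) (11,1) (9,18)]:
  edge (0,18)–(11,1): clear
  edge (11,1)–(9,18): clear
  edge (9,18)–(0,18): clear
  midpoint (12,13) outside
  → clear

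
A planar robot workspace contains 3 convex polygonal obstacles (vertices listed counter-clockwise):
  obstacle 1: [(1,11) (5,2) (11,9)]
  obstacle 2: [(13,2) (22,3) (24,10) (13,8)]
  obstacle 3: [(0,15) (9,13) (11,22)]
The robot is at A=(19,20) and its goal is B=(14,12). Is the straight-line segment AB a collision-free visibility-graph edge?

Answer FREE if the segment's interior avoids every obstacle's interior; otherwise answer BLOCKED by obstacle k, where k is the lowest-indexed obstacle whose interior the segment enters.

Obstacle 1 [(1,11) (5,2) (11,9)]:
  edge (1,11)–(5,2): clear
  edge (5,2)–(11,9): clear
  edge (11,9)–(1,11): clear
  midpoint (33/2,16) outside
  → clear
Obstacle 2 [(13,2) (22,3) (24,10) (13,8)]:
  edge (13,2)–(22,3): clear
  edge (22,3)–(24,10): clear
  edge (24,10)–(13,8): clear
  edge (13,8)–(13,2): clear
  midpoint (33/2,16) outside
  → clear
Obstacle 3 [(0,15) (9,13) (11,22)]:
  edge (0,15)–(9,13): clear
  edge (9,13)–(11,22): clear
  edge (11,22)–(0,15): clear
  midpoint (33/2,16) outside
  → clear

FREE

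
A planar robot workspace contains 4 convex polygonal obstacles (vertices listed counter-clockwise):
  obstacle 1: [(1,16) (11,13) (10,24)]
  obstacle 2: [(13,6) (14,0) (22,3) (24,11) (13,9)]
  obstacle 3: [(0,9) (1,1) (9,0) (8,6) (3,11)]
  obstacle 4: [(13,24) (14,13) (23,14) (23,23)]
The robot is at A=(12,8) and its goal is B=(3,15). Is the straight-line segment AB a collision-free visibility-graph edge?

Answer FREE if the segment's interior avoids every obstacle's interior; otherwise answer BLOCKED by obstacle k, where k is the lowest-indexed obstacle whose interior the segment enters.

Obstacle 1 [(1,16) (11,13) (10,24)]:
  edge (1,16)–(11,13): clear
  edge (11,13)–(10,24): clear
  edge (10,24)–(1,16): clear
  midpoint (15/2,23/2) outside
  → clear
Obstacle 2 [(13,6) (14,0) (22,3) (24,11) (13,9)]:
  edge (13,6)–(14,0): clear
  edge (14,0)–(22,3): clear
  edge (22,3)–(24,11): clear
  edge (24,11)–(13,9): clear
  edge (13,9)–(13,6): clear
  midpoint (15/2,23/2) outside
  → clear
Obstacle 3 [(0,9) (1,1) (9,0) (8,6) (3,11)]:
  edge (0,9)–(1,1): clear
  edge (1,1)–(9,0): clear
  edge (9,0)–(8,6): clear
  edge (8,6)–(3,11): clear
  edge (3,11)–(0,9): clear
  midpoint (15/2,23/2) outside
  → clear
Obstacle 4 [(13,24) (14,13) (23,14) (23,23)]:
  edge (13,24)–(14,13): clear
  edge (14,13)–(23,14): clear
  edge (23,14)–(23,23): clear
  edge (23,23)–(13,24): clear
  midpoint (15/2,23/2) outside
  → clear

FREE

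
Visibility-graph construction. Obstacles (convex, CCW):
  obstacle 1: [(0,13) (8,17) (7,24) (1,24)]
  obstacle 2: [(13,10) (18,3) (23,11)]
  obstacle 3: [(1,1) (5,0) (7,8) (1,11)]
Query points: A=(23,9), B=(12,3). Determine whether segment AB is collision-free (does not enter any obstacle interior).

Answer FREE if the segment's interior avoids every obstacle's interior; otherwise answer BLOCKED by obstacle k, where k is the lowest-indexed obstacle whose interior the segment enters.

BLOCKED by obstacle 2

Obstacle 1 [(0,13) (8,17) (7,24) (1,24)]:
  edge (0,13)–(8,17): clear
  edge (8,17)–(7,24): clear
  edge (7,24)–(1,24): clear
  edge (1,24)–(0,13): clear
  midpoint (35/2,6) outside
  → clear
Obstacle 2 [(13,10) (18,3) (23,11)]:
  edge (13,10)–(18,3): crosses AB
  edge (18,3)–(23,11): crosses AB
  edge (23,11)–(13,10): clear
  → BLOCKED
Obstacle 3 [(1,1) (5,0) (7,8) (1,11)]:
  edge (1,1)–(5,0): clear
  edge (5,0)–(7,8): clear
  edge (7,8)–(1,11): clear
  edge (1,11)–(1,1): clear
  midpoint (35/2,6) outside
  → clear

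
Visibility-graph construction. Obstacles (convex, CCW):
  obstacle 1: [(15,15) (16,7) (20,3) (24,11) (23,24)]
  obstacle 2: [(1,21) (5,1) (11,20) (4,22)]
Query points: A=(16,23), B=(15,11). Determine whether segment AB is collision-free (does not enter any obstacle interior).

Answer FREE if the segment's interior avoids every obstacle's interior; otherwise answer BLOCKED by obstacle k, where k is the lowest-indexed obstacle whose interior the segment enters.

Obstacle 1 [(15,15) (16,7) (20,3) (24,11) (23,24)]:
  edge (15,15)–(16,7): crosses AB
  edge (16,7)–(20,3): clear
  edge (20,3)–(24,11): clear
  edge (24,11)–(23,24): clear
  edge (23,24)–(15,15): crosses AB
  → BLOCKED
Obstacle 2 [(1,21) (5,1) (11,20) (4,22)]:
  edge (1,21)–(5,1): clear
  edge (5,1)–(11,20): clear
  edge (11,20)–(4,22): clear
  edge (4,22)–(1,21): clear
  midpoint (31/2,17) outside
  → clear

BLOCKED by obstacle 1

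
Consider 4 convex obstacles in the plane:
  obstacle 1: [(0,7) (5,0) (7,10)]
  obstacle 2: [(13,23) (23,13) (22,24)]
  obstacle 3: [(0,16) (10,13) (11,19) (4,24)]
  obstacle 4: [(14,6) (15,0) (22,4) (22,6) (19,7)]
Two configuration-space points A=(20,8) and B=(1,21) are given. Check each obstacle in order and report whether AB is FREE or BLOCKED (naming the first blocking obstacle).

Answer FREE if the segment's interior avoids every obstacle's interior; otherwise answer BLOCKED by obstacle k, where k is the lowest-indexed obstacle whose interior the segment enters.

BLOCKED by obstacle 3

Obstacle 1 [(0,7) (5,0) (7,10)]:
  edge (0,7)–(5,0): clear
  edge (5,0)–(7,10): clear
  edge (7,10)–(0,7): clear
  midpoint (21/2,29/2) outside
  → clear
Obstacle 2 [(13,23) (23,13) (22,24)]:
  edge (13,23)–(23,13): clear
  edge (23,13)–(22,24): clear
  edge (22,24)–(13,23): clear
  midpoint (21/2,29/2) outside
  → clear
Obstacle 3 [(0,16) (10,13) (11,19) (4,24)]:
  edge (0,16)–(10,13): clear
  edge (10,13)–(11,19): crosses AB
  edge (11,19)–(4,24): clear
  edge (4,24)–(0,16): crosses AB
  → BLOCKED
Obstacle 4 [(14,6) (15,0) (22,4) (22,6) (19,7)]:
  edge (14,6)–(15,0): clear
  edge (15,0)–(22,4): clear
  edge (22,4)–(22,6): clear
  edge (22,6)–(19,7): clear
  edge (19,7)–(14,6): clear
  midpoint (21/2,29/2) outside
  → clear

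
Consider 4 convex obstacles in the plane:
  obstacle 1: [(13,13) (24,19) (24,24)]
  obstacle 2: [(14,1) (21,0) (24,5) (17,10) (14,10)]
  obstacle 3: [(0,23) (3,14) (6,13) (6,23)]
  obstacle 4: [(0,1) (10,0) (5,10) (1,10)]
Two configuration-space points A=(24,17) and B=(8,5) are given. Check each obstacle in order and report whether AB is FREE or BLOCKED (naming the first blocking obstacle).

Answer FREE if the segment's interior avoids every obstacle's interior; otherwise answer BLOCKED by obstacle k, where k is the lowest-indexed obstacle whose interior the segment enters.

BLOCKED by obstacle 2

Obstacle 1 [(13,13) (24,19) (24,24)]:
  edge (13,13)–(24,19): clear
  edge (24,19)–(24,24): clear
  edge (24,24)–(13,13): clear
  midpoint (16,11) outside
  → clear
Obstacle 2 [(14,1) (21,0) (24,5) (17,10) (14,10)]:
  edge (14,1)–(21,0): clear
  edge (21,0)–(24,5): clear
  edge (24,5)–(17,10): clear
  edge (17,10)–(14,10): crosses AB
  edge (14,10)–(14,1): crosses AB
  → BLOCKED
Obstacle 3 [(0,23) (3,14) (6,13) (6,23)]:
  edge (0,23)–(3,14): clear
  edge (3,14)–(6,13): clear
  edge (6,13)–(6,23): clear
  edge (6,23)–(0,23): clear
  midpoint (16,11) outside
  → clear
Obstacle 4 [(0,1) (10,0) (5,10) (1,10)]:
  edge (0,1)–(10,0): clear
  edge (10,0)–(5,10): clear
  edge (5,10)–(1,10): clear
  edge (1,10)–(0,1): clear
  midpoint (16,11) outside
  → clear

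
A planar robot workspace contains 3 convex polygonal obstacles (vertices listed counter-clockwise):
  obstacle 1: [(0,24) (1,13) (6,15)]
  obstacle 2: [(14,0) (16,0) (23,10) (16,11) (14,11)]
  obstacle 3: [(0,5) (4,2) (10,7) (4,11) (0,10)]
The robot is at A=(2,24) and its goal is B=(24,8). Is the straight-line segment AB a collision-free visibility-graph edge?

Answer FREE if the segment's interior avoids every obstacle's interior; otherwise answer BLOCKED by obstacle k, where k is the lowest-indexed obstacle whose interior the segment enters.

BLOCKED by obstacle 2

Obstacle 1 [(0,24) (1,13) (6,15)]:
  edge (0,24)–(1,13): clear
  edge (1,13)–(6,15): clear
  edge (6,15)–(0,24): clear
  midpoint (13,16) outside
  → clear
Obstacle 2 [(14,0) (16,0) (23,10) (16,11) (14,11)]:
  edge (14,0)–(16,0): clear
  edge (16,0)–(23,10): crosses AB
  edge (23,10)–(16,11): crosses AB
  edge (16,11)–(14,11): clear
  edge (14,11)–(14,0): clear
  → BLOCKED
Obstacle 3 [(0,5) (4,2) (10,7) (4,11) (0,10)]:
  edge (0,5)–(4,2): clear
  edge (4,2)–(10,7): clear
  edge (10,7)–(4,11): clear
  edge (4,11)–(0,10): clear
  edge (0,10)–(0,5): clear
  midpoint (13,16) outside
  → clear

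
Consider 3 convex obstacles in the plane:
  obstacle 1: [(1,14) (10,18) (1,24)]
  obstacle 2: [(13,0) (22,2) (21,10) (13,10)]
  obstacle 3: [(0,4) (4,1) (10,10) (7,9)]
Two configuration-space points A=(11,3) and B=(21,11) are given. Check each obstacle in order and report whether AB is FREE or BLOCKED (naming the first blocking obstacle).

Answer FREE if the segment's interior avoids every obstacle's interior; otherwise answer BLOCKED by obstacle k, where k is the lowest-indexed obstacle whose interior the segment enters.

Obstacle 1 [(1,14) (10,18) (1,24)]:
  edge (1,14)–(10,18): clear
  edge (10,18)–(1,24): clear
  edge (1,24)–(1,14): clear
  midpoint (16,7) outside
  → clear
Obstacle 2 [(13,0) (22,2) (21,10) (13,10)]:
  edge (13,0)–(22,2): clear
  edge (22,2)–(21,10): clear
  edge (21,10)–(13,10): crosses AB
  edge (13,10)–(13,0): crosses AB
  → BLOCKED
Obstacle 3 [(0,4) (4,1) (10,10) (7,9)]:
  edge (0,4)–(4,1): clear
  edge (4,1)–(10,10): clear
  edge (10,10)–(7,9): clear
  edge (7,9)–(0,4): clear
  midpoint (16,7) outside
  → clear

BLOCKED by obstacle 2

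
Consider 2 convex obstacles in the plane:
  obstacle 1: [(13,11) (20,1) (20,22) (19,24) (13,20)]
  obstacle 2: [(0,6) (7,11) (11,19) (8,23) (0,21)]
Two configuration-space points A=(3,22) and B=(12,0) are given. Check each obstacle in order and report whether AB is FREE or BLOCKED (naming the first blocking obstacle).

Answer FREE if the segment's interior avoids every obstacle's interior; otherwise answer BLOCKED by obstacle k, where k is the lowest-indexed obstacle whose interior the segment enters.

Obstacle 1 [(13,11) (20,1) (20,22) (19,24) (13,20)]:
  edge (13,11)–(20,1): clear
  edge (20,1)–(20,22): clear
  edge (20,22)–(19,24): clear
  edge (19,24)–(13,20): clear
  edge (13,20)–(13,11): clear
  midpoint (15/2,11) outside
  → clear
Obstacle 2 [(0,6) (7,11) (11,19) (8,23) (0,21)]:
  edge (0,6)–(7,11): clear
  edge (7,11)–(11,19): crosses AB
  edge (11,19)–(8,23): clear
  edge (8,23)–(0,21): crosses AB
  edge (0,21)–(0,6): clear
  → BLOCKED

BLOCKED by obstacle 2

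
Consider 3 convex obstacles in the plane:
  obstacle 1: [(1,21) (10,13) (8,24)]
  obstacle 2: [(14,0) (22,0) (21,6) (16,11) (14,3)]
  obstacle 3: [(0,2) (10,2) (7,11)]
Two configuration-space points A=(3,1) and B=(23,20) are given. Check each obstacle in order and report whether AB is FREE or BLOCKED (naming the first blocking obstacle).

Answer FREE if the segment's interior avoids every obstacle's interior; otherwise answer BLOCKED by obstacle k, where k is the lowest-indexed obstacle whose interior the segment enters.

Obstacle 1 [(1,21) (10,13) (8,24)]:
  edge (1,21)–(10,13): clear
  edge (10,13)–(8,24): clear
  edge (8,24)–(1,21): clear
  midpoint (13,21/2) outside
  → clear
Obstacle 2 [(14,0) (22,0) (21,6) (16,11) (14,3)]:
  edge (14,0)–(22,0): clear
  edge (22,0)–(21,6): clear
  edge (21,6)–(16,11): clear
  edge (16,11)–(14,3): clear
  edge (14,3)–(14,0): clear
  midpoint (13,21/2) outside
  → clear
Obstacle 3 [(0,2) (10,2) (7,11)]:
  edge (0,2)–(10,2): crosses AB
  edge (10,2)–(7,11): crosses AB
  edge (7,11)–(0,2): clear
  → BLOCKED

BLOCKED by obstacle 3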